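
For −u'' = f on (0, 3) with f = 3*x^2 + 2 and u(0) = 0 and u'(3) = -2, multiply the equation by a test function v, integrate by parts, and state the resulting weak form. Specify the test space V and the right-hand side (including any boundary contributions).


V = {v ∈ H^1(0, 3) : v(0) = 0} (test functions vanish at x = 0 where u is specified); weak form: ∫_0^3 u'v' dx = ∫_0^3 (3*x^2 + 2) v dx − 2·v(3) for all v ∈ V.

Multiply both sides by a test function v and integrate from 0 to 3:
  ∫_0^3 −u''(x) v(x) dx = ∫_0^3 f(x) v(x) dx.
Integrate the LHS by parts once:
  ∫_0^3 −u'' v dx = −[u'(x) v(x)]_0^3 + ∫_0^3 u'(x) v'(x) dx.
Thus ∫_0^3 u'(x) v'(x) dx = ∫_0^3 f(x) v(x) dx + [u'(x) v(x)]_0^3.
Choose V so that boundary terms are either known or forced to vanish.
Mixed BC: u(0) = 0 (Dirichlet) and u'(3) = -2 (Neumann). Define V = {v ∈ H^1(0, 3) : v(0) = 0}. Then [u' v]_0^3 = u'(3)·v(3) − u'(0)·0 = − 2·v(3).
Weak formulation: find u (satisfying any essential BC) such that ∫_0^3 u'(x) v'(x) dx = ∫_0^3 f v dx − 2·v(3) for all v ∈ V (Dirichlet at 0 absorbed into V; Neumann datum at x = 3 contributes the boundary term).
Substituting f(x) = 3*x^2 + 2, the right-hand side is ∫_0^3 (3*x^2 + 2) v dx − 2·v(3).


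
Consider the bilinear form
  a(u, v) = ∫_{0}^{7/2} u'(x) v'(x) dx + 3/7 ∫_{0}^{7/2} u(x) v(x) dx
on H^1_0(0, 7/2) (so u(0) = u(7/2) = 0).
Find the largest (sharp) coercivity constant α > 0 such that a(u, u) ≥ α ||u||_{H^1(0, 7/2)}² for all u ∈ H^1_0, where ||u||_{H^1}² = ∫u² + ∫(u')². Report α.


α = (21 + 4*π^2)/(4*π^2 + 49)

Coercivity of a(·,·) on H^1_0(0, 7/2) means a(u, u) ≥ α ||u||_{H^1}² for every u ∈ H^1_0.
The interval has length L = 7/2, and Poincaré/coercivity depend only on L. Here a(u, u) = ∫(u')² + (3/7)·∫u².
Here 0 < c = 3/7 < 1. The condition a(u,u) ≥ α||u||_{H^1}² reads (1−α)∫(u')² ≥ (α−c)∫u². Any admissible α is ≤ 1 (rapidly oscillating u have ∫u²/∫(u')² → 0), and α = 1 would force 0 ≥ (1−c)∫u², impossible since c < 1; so 1−α > 0. By the sharp Poincaré inequality on H^1_0 of an interval of length L, ∫(u')² ≥ (π/L)²∫u² with equality for the first sine mode sin(π(x−x₀)/L) (x₀ the left endpoint), so the inequality holds for all u iff (1−α)(π/L)² ≥ α − c, i.e. α ≤ ((π/L)² + c)/((π/L)² + 1) = (1 + c(L/π)²)/(1 + (L/π)²). With (π/L)² = 4*π^2/49 and c = 3/7, the largest admissible constant is α = ((π/L)² + c)/((π/L)² + 1).
Simplifying, α = (21 + 4*π^2)/(4*π^2 + 49).


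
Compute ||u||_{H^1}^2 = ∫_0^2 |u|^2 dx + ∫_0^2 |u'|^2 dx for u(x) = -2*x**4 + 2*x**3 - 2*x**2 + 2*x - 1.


||u||_{H^1}^2 = 201286/315

The H^1 norm (squared) on an interval (0, L) is
  ||u||_{H^1}^2 = ∫_0^L u(x)^2 dx + ∫_0^L u'(x)^2 dx.
Compute u'(x) = -8*x**3 + 6*x**2 - 4*x + 2.
Then u(x)^2 = 4*x**8 - 8*x**7 + 12*x**6 - 16*x**5 + 16*x**4 - 12*x**3 + 8*x**2 - 4*x + 1 and u'(x)^2 = 64*x**6 - 96*x**5 + 100*x**4 - 80*x**3 + 40*x**2 - 16*x + 4.
Integrate each monomial from 0 to 2 using ∫_0^2 c·x^n dx = c·2^(n+1)/(n+1):
  ∫_0^2 u(x)^2 dx = ∫_0^2 (4*x^8 - 8*x^7 + 12*x^6 - 16*x^5 + 16*x^4 - 12*x^3 + 8*x^2 - 4*x + 1) dx. Term by term:
    ∫_0^2 4*x^8 dx = 2048/9;  ∫_0^2 -8*x^7 dx = -256;  ∫_0^2 12*x^6 dx = 1536/7;
    ∫_0^2 -16*x^5 dx = -512/3;  ∫_0^2 16*x^4 dx = 512/5;  ∫_0^2 -12*x^3 dx = -48;
    ∫_0^2 8*x^2 dx = 64/3;  ∫_0^2 -4*x dx = -8;  ∫_0^2 1 dx = 2.
  Sum: 2048/9 − 256 + 1536/7 − 512/3 + 512/5 − 48 + 64/3 − 8 + 2 = 28366/315.
  ∫_0^2 u'(x)^2 dx = ∫_0^2 (64*x^6 - 96*x^5 + 100*x^4 - 80*x^3 + 40*x^2 - 16*x + 4) dx. Term by term:
    ∫_0^2 64*x^6 dx = 8192/7;  ∫_0^2 -96*x^5 dx = -1024;  ∫_0^2 100*x^4 dx = 640;
    ∫_0^2 -80*x^3 dx = -320;  ∫_0^2 40*x^2 dx = 320/3;  ∫_0^2 -16*x dx = -32;
    ∫_0^2 4 dx = 8.
  Sum: 8192/7 − 1024 + 640 − 320 + 320/3 − 32 + 8 = 11528/21.
Adding: ||u||_{H^1}^2 = 28366/315 + 11528/21 = 201286/315.


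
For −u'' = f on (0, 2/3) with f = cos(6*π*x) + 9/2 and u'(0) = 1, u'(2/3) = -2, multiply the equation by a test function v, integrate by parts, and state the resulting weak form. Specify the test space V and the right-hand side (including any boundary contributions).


V = H^1(0, 2/3) (v unrestricted at boundary; u is determined up to an additive constant); weak form: ∫_0^2/3 u'v' dx = ∫_0^2/3 (cos(6*π*x) + 9/2) v dx − 2·v(2/3) − v(0) for all v ∈ V.

Multiply both sides by a test function v and integrate from 0 to 2/3:
  ∫_0^2/3 −u''(x) v(x) dx = ∫_0^2/3 f(x) v(x) dx.
Integrate the LHS by parts once:
  ∫_0^2/3 −u'' v dx = −[u'(x) v(x)]_0^2/3 + ∫_0^2/3 u'(x) v'(x) dx.
Thus ∫_0^2/3 u'(x) v'(x) dx = ∫_0^2/3 f(x) v(x) dx + [u'(x) v(x)]_0^2/3.
Choose V so that boundary terms are either known or forced to vanish.
u has inhomogeneous Neumann u'(0) = 1, u'(2/3) = -2. [u' v]_0^2/3 = (-2)·v(2/3) − (1)·v(0) = − 2·v(2/3) − v(0). Take V = H^1(0, 2/3); boundary term becomes part of RHS.
Weak formulation: find u (satisfying any essential BC) such that ∫_0^2/3 u'(x) v'(x) dx = ∫_0^2/3 f v dx − 2·v(2/3) − v(0) for all v ∈ V (Neumann data are natural BCs: they enter the RHS as boundary terms).
Substituting f(x) = cos(6*π*x) + 9/2, the right-hand side is ∫_0^2/3 (cos(6*π*x) + 9/2) v dx − 2·v(2/3) − v(0).
Compatibility check (pure Neumann): taking v ≡ 1 ∈ V gives 0 = ∫_0^2/3 f dx + (-2) − (1), i.e. ∫_0^2/3 f dx must equal u'(0) − u'(2/3) = 3. Indeed ∫_0^2/3 (cos(6*π*x) + 9/2) dx = 3, so the data are compatible. The solution is then unique only up to an additive constant (fix it e.g. by requiring ∫_0^2/3 u dx = 0).


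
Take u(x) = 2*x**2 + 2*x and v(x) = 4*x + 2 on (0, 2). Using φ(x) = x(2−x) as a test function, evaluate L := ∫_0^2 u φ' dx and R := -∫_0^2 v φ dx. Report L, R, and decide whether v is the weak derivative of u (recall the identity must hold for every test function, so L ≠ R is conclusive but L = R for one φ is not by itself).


LHS = -8, RHS = -8. Yes, v = u' weakly.

u(x) = 2*x**2 + 2*x, classical derivative u'(x) = 4*x + 2.
φ(x) = x(2−x), so φ'(x) = 2 - 2*x.
Note φ(0) = φ(2) = 0, so the boundary term u·φ vanishes.
LHS = ∫_0^2 u(x) φ'(x) dx = ∫_0^2 (-4*x^3 + 4*x) dx. Term by term:
  ∫_0^2 -4*x^3 dx = -16;  ∫_0^2 4*x dx = 8.
Sum: -16 + 8 = -8.
So LHS = -8.
∫_0^2 v(x) φ(x) dx = ∫_0^2 (-4*x^3 + 6*x^2 + 4*x) dx. Term by term:
  ∫_0^2 -4*x^3 dx = -16;  ∫_0^2 6*x^2 dx = 16;  ∫_0^2 4*x dx = 8.
Sum: -16 + 16 + 8 = 8.
So RHS = -∫_0^2 v(x) φ(x) dx = -8.
LHS = RHS, so the identity holds for this test φ.
Moreover u is smooth here and v(x) = u'(x) = 4*x + 2 pointwise, so the identity holds for every test function. Hence v is the weak derivative of u.


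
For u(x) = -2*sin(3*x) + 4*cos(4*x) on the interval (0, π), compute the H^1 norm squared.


||u||_{H^1(0,π)}^2 = 1632/7 + 156*π

u'(x) = -16*sin(4*x) - 6*cos(3*x).
Expand u² and (u')² and integrate term by term on (0, π), using: for integers n ≥ 1, ∫_0^π sin²(nx) dx = ∫_0^π cos²(nx) dx = π/2; for n ≠ n', ∫_0^π sin(nx)sin(n'x) dx = ∫_0^π cos(nx)cos(n'x) dx = 0; and by product-to-sum, ∫_0^π sin(nx)cos(n'x) dx = ½∫_0^π [sin((n+n')x) + sin((n−n')x)] dx, which is 0 when n+n' is even and 2n/(n²−n'²) when n+n' is odd (it need not vanish on (0, π)).
  u² squared terms: (-2)²·∫sin(3x)² dx = 4·π/2 = 2*π;  (4)²·∫cos(4x)² dx = 16·π/2 = 8*π.
  u² cross terms: 2·(-2)·(4)·∫sin(3x)·cos(4x) dx = -16·(-6/7) = 96/7.
  So ∫_0^π u² dx = 2*π + 8*π + 96/7 = 96/7 + 10*π.
  (u')² squared terms: (-16)²·∫sin(4x)² dx = 256·π/2 = 128*π;  (-6)²·∫cos(3x)² dx = 36·π/2 = 18*π.
  (u')² cross terms: 2·(-16)·(-6)·∫sin(4x)·cos(3x) dx = 192·(8/7) = 1536/7.
  So ∫_0^π (u')² dx = 128*π + 18*π + 1536/7 = 1536/7 + 146*π.
||u||_{H^1}^2 = (96/7 + 10*π) + (1536/7 + 146*π) = 1632/7 + 156*π.


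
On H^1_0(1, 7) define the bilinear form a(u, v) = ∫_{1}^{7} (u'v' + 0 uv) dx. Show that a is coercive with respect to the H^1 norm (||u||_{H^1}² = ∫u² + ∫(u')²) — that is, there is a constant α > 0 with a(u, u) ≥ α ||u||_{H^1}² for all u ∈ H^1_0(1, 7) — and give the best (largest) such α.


α = π^2/(π^2 + 36)

Coercivity of a(·,·) on H^1_0(1, 7) means a(u, u) ≥ α ||u||_{H^1}² for every u ∈ H^1_0.
The interval has length L = 6, and Poincaré/coercivity depend only on L. Here a(u, u) = ∫(u')² + (0)·∫u².
Here c = 0, so a(u,u) = ∫(u')² alone. The condition a(u,u) ≥ α||u||_{H^1}² reads (1−α)∫(u')² ≥ (α−c)∫u². Any admissible α is ≤ 1 (rapidly oscillating u have ∫u²/∫(u')² → 0), and α = 1 would force 0 ≥ (1−c)∫u², impossible since c < 1; so 1−α > 0. By the sharp Poincaré inequality on H^1_0 of an interval of length L, ∫(u')² ≥ (π/L)²∫u² with equality for the first sine mode sin(π(x−x₀)/L) (x₀ the left endpoint), so the inequality holds for all u iff (1−α)(π/L)² ≥ α − c, i.e. α ≤ ((π/L)² + c)/((π/L)² + 1) = (1 + c(L/π)²)/(1 + (L/π)²). (Direct route, valid since c ≤ 0: Poincaré gives c∫u² ≥ c(L/π)²∫(u')², so a(u,u) ≥ (1 + c(L/π)²)∫(u')², while ||u||_{H^1}² ≤ (1 + (L/π)²)∫(u')²; dividing yields the same α.) With (π/L)² = π^2/36 and c = 0, the largest admissible constant is α = ((π/L)² + c)/((π/L)² + 1).
Simplifying, α = π^2/(π^2 + 36).


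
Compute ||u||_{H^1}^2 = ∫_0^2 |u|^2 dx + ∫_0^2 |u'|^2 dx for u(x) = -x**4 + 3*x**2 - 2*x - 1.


||u||_{H^1}^2 = 38518/315

The H^1 norm (squared) on an interval (0, L) is
  ||u||_{H^1}^2 = ∫_0^L u(x)^2 dx + ∫_0^L u'(x)^2 dx.
Compute u'(x) = -4*x**3 + 6*x - 2.
Then u(x)^2 = x**8 - 6*x**6 + 4*x**5 + 11*x**4 - 12*x**3 - 2*x**2 + 4*x + 1 and u'(x)^2 = 16*x**6 - 48*x**4 + 16*x**3 + 36*x**2 - 24*x + 4.
Integrate each monomial from 0 to 2 using ∫_0^2 c·x^n dx = c·2^(n+1)/(n+1):
  ∫_0^2 u(x)^2 dx = ∫_0^2 (x^8 - 6*x^6 + 4*x^5 + 11*x^4 - 12*x^3 - 2*x^2 + 4*x + 1) dx. Term by term:
    ∫_0^2 x^8 dx = 512/9;  ∫_0^2 -6*x^6 dx = -768/7;  ∫_0^2 4*x^5 dx = 128/3;
    ∫_0^2 11*x^4 dx = 352/5;  ∫_0^2 -12*x^3 dx = -48;  ∫_0^2 -2*x^2 dx = -16/3;
    ∫_0^2 4*x dx = 8;  ∫_0^2 1 dx = 2.
  Sum: 512/9 − 768/7 + 128/3 + 352/5 − 48 − 16/3 + 8 + 2 = 5326/315.
  ∫_0^2 u'(x)^2 dx = ∫_0^2 (16*x^6 - 48*x^4 + 16*x^3 + 36*x^2 - 24*x + 4) dx. Term by term:
    ∫_0^2 16*x^6 dx = 2048/7;  ∫_0^2 -48*x^4 dx = -1536/5;  ∫_0^2 16*x^3 dx = 64;
    ∫_0^2 36*x^2 dx = 96;  ∫_0^2 -24*x dx = -48;  ∫_0^2 4 dx = 8.
  Sum: 2048/7 − 1536/5 + 64 + 96 − 48 + 8 = 3688/35.
Adding: ||u||_{H^1}^2 = 5326/315 + 3688/35 = 38518/315.


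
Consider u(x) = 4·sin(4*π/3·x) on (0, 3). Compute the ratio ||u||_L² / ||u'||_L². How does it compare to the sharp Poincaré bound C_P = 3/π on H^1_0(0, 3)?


||u||_L² / ||u'||_L² = 3/(4*π) < C_P = 3/π.

u(x) = 4·sin(4*π/3·x), so u'(x) = 16*π*cos(4*π*x/3)/3.
Writing u(x) = A·sin(kπx/L) with A = 4 and k = 4, use ∫_0^L sin²(kπx/L) dx = L/2 and ∫_0^L cos²(kπx/L) dx = L/2.
u² = 16·sin²(4*π/3·x) and (u')² = 256*π^2/9·cos²(4*π/3·x), and each of sin², cos² integrates to L/2 = 3/2 over (0, 3).
∫_0^3 u² dx = 24, so ||u||_L² = 2*sqrt(6).
∫_0^3 (u')² dx = 128*π^2/3, so ||u'||_L² = 8*sqrt(6)*π/3.
Ratio ||u||_L² / ||u'||_L² = 3/(4*π).
Sharp Poincaré constant on H^1_0(0, 3) is C_P = L/π = 3/π, achieved by sin(π/3·x).
This is the k = 4 harmonic; the ratio L/(kπ) is strictly less than C_P = L/π, consistent with the sharp inequality ||u||_L² ≤ C_P ||u'||_L².


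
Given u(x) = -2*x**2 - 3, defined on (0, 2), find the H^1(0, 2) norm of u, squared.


||u||_{H^1}^2 = 1774/15

The H^1 norm (squared) on an interval (0, L) is
  ||u||_{H^1}^2 = ∫_0^L u(x)^2 dx + ∫_0^L u'(x)^2 dx.
Compute u'(x) = -4*x.
Then u(x)^2 = 4*x**4 + 12*x**2 + 9 and u'(x)^2 = 16*x**2.
Integrate each monomial from 0 to 2 using ∫_0^2 c·x^n dx = c·2^(n+1)/(n+1):
  ∫_0^2 u(x)^2 dx = ∫_0^2 (4*x^4 + 12*x^2 + 9) dx. Term by term:
    ∫_0^2 4*x^4 dx = 128/5;  ∫_0^2 12*x^2 dx = 32;  ∫_0^2 9 dx = 18.
  Sum: 128/5 + 32 + 18 = 378/5.
  ∫_0^2 u'(x)^2 dx = ∫_0^2 (16*x^2) dx. Term by term:
    ∫_0^2 16*x^2 dx = 128/3.
Adding: ||u||_{H^1}^2 = 378/5 + 128/3 = 1774/15.


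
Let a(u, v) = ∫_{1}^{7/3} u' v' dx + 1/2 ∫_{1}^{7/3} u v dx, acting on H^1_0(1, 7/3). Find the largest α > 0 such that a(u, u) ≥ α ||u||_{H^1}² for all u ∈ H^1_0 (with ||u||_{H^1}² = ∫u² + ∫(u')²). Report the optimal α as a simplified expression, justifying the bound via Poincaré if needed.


α = (8 + 9*π^2)/(16 + 9*π^2)

Coercivity of a(·,·) on H^1_0(1, 7/3) means a(u, u) ≥ α ||u||_{H^1}² for every u ∈ H^1_0.
The interval has length L = 4/3, and Poincaré/coercivity depend only on L. Here a(u, u) = ∫(u')² + (1/2)·∫u².
Here 0 < c = 1/2 < 1. The condition a(u,u) ≥ α||u||_{H^1}² reads (1−α)∫(u')² ≥ (α−c)∫u². Any admissible α is ≤ 1 (rapidly oscillating u have ∫u²/∫(u')² → 0), and α = 1 would force 0 ≥ (1−c)∫u², impossible since c < 1; so 1−α > 0. By the sharp Poincaré inequality on H^1_0 of an interval of length L, ∫(u')² ≥ (π/L)²∫u² with equality for the first sine mode sin(π(x−x₀)/L) (x₀ the left endpoint), so the inequality holds for all u iff (1−α)(π/L)² ≥ α − c, i.e. α ≤ ((π/L)² + c)/((π/L)² + 1) = (1 + c(L/π)²)/(1 + (L/π)²). With (π/L)² = 9*π^2/16 and c = 1/2, the largest admissible constant is α = ((π/L)² + c)/((π/L)² + 1).
Simplifying, α = (8 + 9*π^2)/(16 + 9*π^2).


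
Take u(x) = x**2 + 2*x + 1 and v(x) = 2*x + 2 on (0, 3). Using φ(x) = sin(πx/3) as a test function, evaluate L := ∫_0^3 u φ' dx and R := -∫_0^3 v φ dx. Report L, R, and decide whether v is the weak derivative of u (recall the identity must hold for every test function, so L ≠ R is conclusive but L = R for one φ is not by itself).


LHS = -30/π, RHS = -30/π. Yes, v = u' weakly.

u(x) = x**2 + 2*x + 1, classical derivative u'(x) = 2*x + 2.
φ(x) = sin(πx/3), so φ'(x) = π*cos(π*x/3)/3.
Note φ(0) = φ(3) = 0, so the boundary term u·φ vanishes.
LHS = ∫_0^3 u(x) φ'(x) dx = ∫_0^3 (π*x^2*cos(π*x/3)/3 + 2*π*x*cos(π*x/3)/3 + π*cos(π*x/3)/3) dx. Term by term:
  ∫_0^3 π*cos(π*x/3)/3 dx = 0;  ∫_0^3 π*x^2*cos(π*x/3)/3 dx = -18/π;  ∫_0^3 2*π*x*cos(π*x/3)/3 dx = -12/π.
Sum: 0 − 18/π − 12/π = -30/π.
So LHS = -30/π.
∫_0^3 v(x) φ(x) dx = ∫_0^3 (2*x*sin(π*x/3) + 2*sin(π*x/3)) dx. Term by term:
  ∫_0^3 2*sin(π*x/3) dx = 12/π;  ∫_0^3 2*x*sin(π*x/3) dx = 18/π.
Sum: 12/π + 18/π = 30/π.
So RHS = -∫_0^3 v(x) φ(x) dx = -30/π.
LHS = RHS, so the identity holds for this test φ.
Moreover u is smooth here and v(x) = u'(x) = 2*x + 2 pointwise, so the identity holds for every test function. Hence v is the weak derivative of u.


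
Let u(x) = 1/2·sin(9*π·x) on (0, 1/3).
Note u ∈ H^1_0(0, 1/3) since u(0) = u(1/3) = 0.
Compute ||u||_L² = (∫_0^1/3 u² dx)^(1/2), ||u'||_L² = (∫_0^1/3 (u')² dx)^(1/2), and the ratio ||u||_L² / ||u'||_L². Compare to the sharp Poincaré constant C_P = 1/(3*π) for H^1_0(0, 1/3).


||u||_L² / ||u'||_L² = 1/(9*π) < C_P = 1/(3*π).

u(x) = 1/2·sin(9*π·x), so u'(x) = 9*π*cos(9*π*x)/2.
Writing u(x) = A·sin(kπx/L) with A = 1/2 and k = 3, use ∫_0^L sin²(kπx/L) dx = L/2 and ∫_0^L cos²(kπx/L) dx = L/2.
u² = 1/4·sin²(9*π·x) and (u')² = 81*π^2/4·cos²(9*π·x), and each of sin², cos² integrates to L/2 = 1/6 over (0, 1/3).
∫_0^1/3 u² dx = 1/24, so ||u||_L² = sqrt(6)/12.
∫_0^1/3 (u')² dx = 27*π^2/8, so ||u'||_L² = 3*sqrt(6)*π/4.
Ratio ||u||_L² / ||u'||_L² = 1/(9*π).
Sharp Poincaré constant on H^1_0(0, 1/3) is C_P = L/π = 1/(3*π), achieved by sin(3*π·x).
This is the k = 3 harmonic; the ratio L/(kπ) is strictly less than C_P = L/π, consistent with the sharp inequality ||u||_L² ≤ C_P ||u'||_L².


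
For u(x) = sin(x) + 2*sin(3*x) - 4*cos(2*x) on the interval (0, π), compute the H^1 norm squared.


||u||_{H^1(0,π)}^2 = -208/3 + 61*π

u'(x) = 8*sin(2*x) + cos(x) + 6*cos(3*x).
Expand u² and (u')² and integrate term by term on (0, π), using: for integers n ≥ 1, ∫_0^π sin²(nx) dx = ∫_0^π cos²(nx) dx = π/2; for n ≠ n', ∫_0^π sin(nx)sin(n'x) dx = ∫_0^π cos(nx)cos(n'x) dx = 0; and by product-to-sum, ∫_0^π sin(nx)cos(n'x) dx = ½∫_0^π [sin((n+n')x) + sin((n−n')x)] dx, which is 0 when n+n' is even and 2n/(n²−n'²) when n+n' is odd (it need not vanish on (0, π)).
  u² squared terms: (-4)²·∫cos(2x)² dx = 16·π/2 = 8*π;  (2)²·∫sin(3x)² dx = 4·π/2 = 2*π;  (1)²·∫sin(x)² dx = 1·π/2 = π/2.
  u² cross terms: 2·(-4)·(2)·∫cos(2x)·sin(3x) dx = -16·(6/5) = -96/5;  2·(-4)·(1)·∫cos(2x)·sin(x) dx = -8·(-2/3) = 16/3;  2·(2)·(1)·∫sin(3x)·sin(x) dx = 4·(0) = 0.
  So ∫_0^π u² dx = 8*π + 2*π + π/2 − 96/5 + 16/3 + 0 = -208/15 + 21*π/2.
  (u')² squared terms: (6)²·∫cos(3x)² dx = 36·π/2 = 18*π;  (8)²·∫sin(2x)² dx = 64·π/2 = 32*π;  (1)²·∫cos(x)² dx = 1·π/2 = π/2.
  (u')² cross terms: 2·(6)·(8)·∫cos(3x)·sin(2x) dx = 96·(-4/5) = -384/5;  2·(6)·(1)·∫cos(3x)·cos(x) dx = 12·(0) = 0;  2·(8)·(1)·∫sin(2x)·cos(x) dx = 16·(4/3) = 64/3.
  So ∫_0^π (u')² dx = 18*π + 32*π + π/2 − 384/5 + 0 + 64/3 = -832/15 + 101*π/2.
||u||_{H^1}^2 = (-208/15 + 21*π/2) + (-832/15 + 101*π/2) = -208/3 + 61*π.


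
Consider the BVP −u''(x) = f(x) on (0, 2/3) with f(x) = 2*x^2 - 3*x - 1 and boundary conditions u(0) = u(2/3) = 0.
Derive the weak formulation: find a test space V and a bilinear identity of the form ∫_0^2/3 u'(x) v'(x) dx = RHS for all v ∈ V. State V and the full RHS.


V = H^1_0(0, 2/3) (so v(0) = v(2/3) = 0); weak form: ∫_0^2/3 u'v' dx = ∫_0^2/3 (2*x^2 - 3*x - 1) v dx for all v ∈ V.

Multiply both sides by a test function v and integrate from 0 to 2/3:
  ∫_0^2/3 −u''(x) v(x) dx = ∫_0^2/3 f(x) v(x) dx.
Integrate the LHS by parts once:
  ∫_0^2/3 −u'' v dx = −[u'(x) v(x)]_0^2/3 + ∫_0^2/3 u'(x) v'(x) dx.
Thus ∫_0^2/3 u'(x) v'(x) dx = ∫_0^2/3 f(x) v(x) dx + [u'(x) v(x)]_0^2/3.
Choose V so that boundary terms are either known or forced to vanish.
u is Dirichlet: u(0) = u(2/3) = 0. Let V = H^1_0(0, 2/3); then v(0) = v(2/3) = 0, and [u' v]_0^2/3 = 0.
Weak formulation: find u (satisfying any essential BC) such that ∫_0^2/3 u'(x) v'(x) dx = ∫_0^2/3 f v dx for all v ∈ V.
Substituting f(x) = 2*x^2 - 3*x - 1, the right-hand side is ∫_0^2/3 (2*x^2 - 3*x - 1) v dx.


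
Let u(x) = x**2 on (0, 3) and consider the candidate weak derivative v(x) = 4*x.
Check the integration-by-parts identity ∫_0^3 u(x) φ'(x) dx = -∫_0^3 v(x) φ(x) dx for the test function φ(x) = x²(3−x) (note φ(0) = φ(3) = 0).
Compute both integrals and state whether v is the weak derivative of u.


LHS = -243/10, RHS = -243/5. No, v is not the weak derivative of u.

u(x) = x**2, classical derivative u'(x) = 2*x.
φ(x) = x²(3−x), so φ'(x) = 3*x*(2 - x).
Note φ(0) = φ(3) = 0, so the boundary term u·φ vanishes.
LHS = ∫_0^3 u(x) φ'(x) dx = ∫_0^3 (-3*x^4 + 6*x^3) dx. Term by term:
  ∫_0^3 -3*x^4 dx = -729/5;  ∫_0^3 6*x^3 dx = 243/2.
Sum: -729/5 + 243/2 = -243/10.
So LHS = -243/10.
∫_0^3 v(x) φ(x) dx = ∫_0^3 (-4*x^4 + 12*x^3) dx. Term by term:
  ∫_0^3 -4*x^4 dx = -972/5;  ∫_0^3 12*x^3 dx = 243.
Sum: -972/5 + 243 = 243/5.
So RHS = -∫_0^3 v(x) φ(x) dx = -243/5.
LHS − RHS = 243/10 ≠ 0, so the identity fails.
(For a valid weak derivative the identity must hold for EVERY test function, in particular this one. The failure shows v is NOT the weak derivative of u.)
Correct weak derivative would be u'(x) = 2*x.


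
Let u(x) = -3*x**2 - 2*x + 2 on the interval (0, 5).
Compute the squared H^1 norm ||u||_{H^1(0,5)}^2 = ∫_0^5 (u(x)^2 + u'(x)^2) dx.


||u||_{H^1}^2 = 26720/3

The H^1 norm (squared) on an interval (0, L) is
  ||u||_{H^1}^2 = ∫_0^L u(x)^2 dx + ∫_0^L u'(x)^2 dx.
Compute u'(x) = -6*x - 2.
Then u(x)^2 = 9*x**4 + 12*x**3 - 8*x**2 - 8*x + 4 and u'(x)^2 = 36*x**2 + 24*x + 4.
Integrate each monomial from 0 to 5 using ∫_0^5 c·x^n dx = c·5^(n+1)/(n+1):
  ∫_0^5 u(x)^2 dx = ∫_0^5 (9*x^4 + 12*x^3 - 8*x^2 - 8*x + 4) dx. Term by term:
    ∫_0^5 9*x^4 dx = 5625;  ∫_0^5 12*x^3 dx = 1875;  ∫_0^5 -8*x^2 dx = -1000/3;
    ∫_0^5 -8*x dx = -100;  ∫_0^5 4 dx = 20.
  Sum: 5625 + 1875 − 1000/3 − 100 + 20 = 21260/3.
  ∫_0^5 u'(x)^2 dx = ∫_0^5 (36*x^2 + 24*x + 4) dx. Term by term:
    ∫_0^5 36*x^2 dx = 1500;  ∫_0^5 24*x dx = 300;  ∫_0^5 4 dx = 20.
  Sum: 1500 + 300 + 20 = 1820.
Adding: ||u||_{H^1}^2 = 21260/3 + 1820 = 26720/3.


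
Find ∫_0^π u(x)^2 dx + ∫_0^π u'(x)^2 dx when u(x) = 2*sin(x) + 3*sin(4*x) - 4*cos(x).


||u||_{H^1(0,π)}^2 = -128/5 + 193*π/2

u'(x) = 4*sin(x) + 2*cos(x) + 12*cos(4*x).
Expand u² and (u')² and integrate term by term on (0, π), using: for integers n ≥ 1, ∫_0^π sin²(nx) dx = ∫_0^π cos²(nx) dx = π/2; for n ≠ n', ∫_0^π sin(nx)sin(n'x) dx = ∫_0^π cos(nx)cos(n'x) dx = 0; and by product-to-sum, ∫_0^π sin(nx)cos(n'x) dx = ½∫_0^π [sin((n+n')x) + sin((n−n')x)] dx, which is 0 when n+n' is even and 2n/(n²−n'²) when n+n' is odd (it need not vanish on (0, π)).
  u² squared terms: (-4)²·∫cos(x)² dx = 16·π/2 = 8*π;  (2)²·∫sin(x)² dx = 4·π/2 = 2*π;  (3)²·∫sin(4x)² dx = 9·π/2 = 9*π/2.
  u² cross terms: 2·(-4)·(2)·∫cos(x)·sin(x) dx = -16·(0) = 0;  2·(-4)·(3)·∫cos(x)·sin(4x) dx = -24·(8/15) = -64/5;  2·(2)·(3)·∫sin(x)·sin(4x) dx = 12·(0) = 0.
  So ∫_0^π u² dx = 8*π + 2*π + 9*π/2 + 0 − 64/5 + 0 = -64/5 + 29*π/2.
  (u')² squared terms: (2)²·∫cos(x)² dx = 4·π/2 = 2*π;  (4)²·∫sin(x)² dx = 16·π/2 = 8*π;  (12)²·∫cos(4x)² dx = 144·π/2 = 72*π.
  (u')² cross terms: 2·(2)·(4)·∫cos(x)·sin(x) dx = 16·(0) = 0;  2·(2)·(12)·∫cos(x)·cos(4x) dx = 48·(0) = 0;  2·(4)·(12)·∫sin(x)·cos(4x) dx = 96·(-2/15) = -64/5.
  So ∫_0^π (u')² dx = 2*π + 8*π + 72*π + 0 + 0 − 64/5 = -64/5 + 82*π.
||u||_{H^1}^2 = (-64/5 + 29*π/2) + (-64/5 + 82*π) = -128/5 + 193*π/2.


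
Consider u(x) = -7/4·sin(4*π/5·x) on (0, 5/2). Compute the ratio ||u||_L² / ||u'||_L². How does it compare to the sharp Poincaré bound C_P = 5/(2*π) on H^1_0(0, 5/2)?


||u||_L² / ||u'||_L² = 5/(4*π) < C_P = 5/(2*π).

u(x) = -7/4·sin(4*π/5·x), so u'(x) = -7*π*cos(4*π*x/5)/5.
Writing u(x) = A·sin(kπx/L) with A = -7/4 and k = 2, use ∫_0^L sin²(kπx/L) dx = L/2 and ∫_0^L cos²(kπx/L) dx = L/2.
u² = 49/16·sin²(4*π/5·x) and (u')² = 49*π^2/25·cos²(4*π/5·x), and each of sin², cos² integrates to L/2 = 5/4 over (0, 5/2).
∫_0^5/2 u² dx = 245/64, so ||u||_L² = 7*sqrt(5)/8.
∫_0^5/2 (u')² dx = 49*π^2/20, so ||u'||_L² = 7*sqrt(5)*π/10.
Ratio ||u||_L² / ||u'||_L² = 5/(4*π).
Sharp Poincaré constant on H^1_0(0, 5/2) is C_P = L/π = 5/(2*π), achieved by sin(2*π/5·x).
This is the k = 2 harmonic; the ratio L/(kπ) is strictly less than C_P = L/π, consistent with the sharp inequality ||u||_L² ≤ C_P ||u'||_L².


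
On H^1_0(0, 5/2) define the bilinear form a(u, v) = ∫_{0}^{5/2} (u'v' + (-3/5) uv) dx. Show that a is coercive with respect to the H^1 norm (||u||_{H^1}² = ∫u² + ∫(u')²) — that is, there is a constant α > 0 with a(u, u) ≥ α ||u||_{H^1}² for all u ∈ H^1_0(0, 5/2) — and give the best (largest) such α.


α = (-15 + 4*π^2)/(25 + 4*π^2)

Coercivity of a(·,·) on H^1_0(0, 5/2) means a(u, u) ≥ α ||u||_{H^1}² for every u ∈ H^1_0.
The interval has length L = 5/2, and Poincaré/coercivity depend only on L. Here a(u, u) = ∫(u')² + (-3/5)·∫u².
Here c = -3/5 < 0 with |c| < (π/L)² = 4*π^2/25, so coercivity still holds. The condition a(u,u) ≥ α||u||_{H^1}² reads (1−α)∫(u')² ≥ (α−c)∫u². Any admissible α is ≤ 1 (rapidly oscillating u have ∫u²/∫(u')² → 0), and α = 1 would force 0 ≥ (1−c)∫u², impossible since c < 1; so 1−α > 0. By the sharp Poincaré inequality on H^1_0 of an interval of length L, ∫(u')² ≥ (π/L)²∫u² with equality for the first sine mode sin(π(x−x₀)/L) (x₀ the left endpoint), so the inequality holds for all u iff (1−α)(π/L)² ≥ α − c, i.e. α ≤ ((π/L)² + c)/((π/L)² + 1) = (1 + c(L/π)²)/(1 + (L/π)²). (Direct route, valid since c ≤ 0: Poincaré gives c∫u² ≥ c(L/π)²∫(u')², so a(u,u) ≥ (1 + c(L/π)²)∫(u')², while ||u||_{H^1}² ≤ (1 + (L/π)²)∫(u')²; dividing yields the same α.) With (π/L)² = 4*π^2/25 and c = -3/5, the largest admissible constant is α = ((π/L)² + c)/((π/L)² + 1).
Simplifying, α = (-15 + 4*π^2)/(25 + 4*π^2).


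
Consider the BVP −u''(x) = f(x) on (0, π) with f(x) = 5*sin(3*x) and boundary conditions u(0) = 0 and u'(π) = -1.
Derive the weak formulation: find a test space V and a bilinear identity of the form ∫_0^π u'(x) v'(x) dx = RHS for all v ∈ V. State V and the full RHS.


V = {v ∈ H^1(0, π) : v(0) = 0} (test functions vanish at x = 0 where u is specified); weak form: ∫_0^π u'v' dx = ∫_0^π (5*sin(3*x)) v dx − v(π) for all v ∈ V.

Multiply both sides by a test function v and integrate from 0 to π:
  ∫_0^π −u''(x) v(x) dx = ∫_0^π f(x) v(x) dx.
Integrate the LHS by parts once:
  ∫_0^π −u'' v dx = −[u'(x) v(x)]_0^π + ∫_0^π u'(x) v'(x) dx.
Thus ∫_0^π u'(x) v'(x) dx = ∫_0^π f(x) v(x) dx + [u'(x) v(x)]_0^π.
Choose V so that boundary terms are either known or forced to vanish.
Mixed BC: u(0) = 0 (Dirichlet) and u'(π) = -1 (Neumann). Define V = {v ∈ H^1(0, π) : v(0) = 0}. Then [u' v]_0^π = u'(π)·v(π) − u'(0)·0 = − v(π).
Weak formulation: find u (satisfying any essential BC) such that ∫_0^π u'(x) v'(x) dx = ∫_0^π f v dx − v(π) for all v ∈ V (Dirichlet at 0 absorbed into V; Neumann datum at x = π contributes the boundary term).
Substituting f(x) = 5*sin(3*x), the right-hand side is ∫_0^π (5*sin(3*x)) v dx − v(π).


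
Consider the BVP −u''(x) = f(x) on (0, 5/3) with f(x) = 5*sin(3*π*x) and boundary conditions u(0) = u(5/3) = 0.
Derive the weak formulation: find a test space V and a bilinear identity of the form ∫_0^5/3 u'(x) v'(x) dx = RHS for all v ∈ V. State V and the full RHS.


V = H^1_0(0, 5/3) (so v(0) = v(5/3) = 0); weak form: ∫_0^5/3 u'v' dx = ∫_0^5/3 (5*sin(3*π*x)) v dx for all v ∈ V.

Multiply both sides by a test function v and integrate from 0 to 5/3:
  ∫_0^5/3 −u''(x) v(x) dx = ∫_0^5/3 f(x) v(x) dx.
Integrate the LHS by parts once:
  ∫_0^5/3 −u'' v dx = −[u'(x) v(x)]_0^5/3 + ∫_0^5/3 u'(x) v'(x) dx.
Thus ∫_0^5/3 u'(x) v'(x) dx = ∫_0^5/3 f(x) v(x) dx + [u'(x) v(x)]_0^5/3.
Choose V so that boundary terms are either known or forced to vanish.
u is Dirichlet: u(0) = u(5/3) = 0. Let V = H^1_0(0, 5/3); then v(0) = v(5/3) = 0, and [u' v]_0^5/3 = 0.
Weak formulation: find u (satisfying any essential BC) such that ∫_0^5/3 u'(x) v'(x) dx = ∫_0^5/3 f v dx for all v ∈ V.
Substituting f(x) = 5*sin(3*π*x), the right-hand side is ∫_0^5/3 (5*sin(3*π*x)) v dx.


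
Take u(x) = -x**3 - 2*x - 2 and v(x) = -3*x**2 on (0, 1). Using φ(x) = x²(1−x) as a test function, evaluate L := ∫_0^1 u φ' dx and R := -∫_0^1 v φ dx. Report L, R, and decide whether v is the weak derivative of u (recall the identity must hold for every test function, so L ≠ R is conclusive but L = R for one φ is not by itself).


LHS = 4/15, RHS = 1/10. No, v is not the weak derivative of u.

u(x) = -x**3 - 2*x - 2, classical derivative u'(x) = -3*x**2 - 2.
φ(x) = x²(1−x), so φ'(x) = x*(2 - 3*x).
Note φ(0) = φ(1) = 0, so the boundary term u·φ vanishes.
LHS = ∫_0^1 u(x) φ'(x) dx = ∫_0^1 (3*x^5 - 2*x^4 + 6*x^3 + 2*x^2 - 4*x) dx. Term by term:
  ∫_0^1 3*x^5 dx = 1/2;  ∫_0^1 -2*x^4 dx = -2/5;  ∫_0^1 6*x^3 dx = 3/2;
  ∫_0^1 2*x^2 dx = 2/3;  ∫_0^1 -4*x dx = -2.
Sum: 1/2 − 2/5 + 3/2 + 2/3 − 2 = 4/15.
So LHS = 4/15.
∫_0^1 v(x) φ(x) dx = ∫_0^1 (3*x^5 - 3*x^4) dx. Term by term:
  ∫_0^1 3*x^5 dx = 1/2;  ∫_0^1 -3*x^4 dx = -3/5.
Sum: 1/2 − 3/5 = -1/10.
So RHS = -∫_0^1 v(x) φ(x) dx = 1/10.
LHS − RHS = 1/6 ≠ 0, so the identity fails.
(For a valid weak derivative the identity must hold for EVERY test function, in particular this one. The failure shows v is NOT the weak derivative of u.)
Correct weak derivative would be u'(x) = -3*x**2 - 2.


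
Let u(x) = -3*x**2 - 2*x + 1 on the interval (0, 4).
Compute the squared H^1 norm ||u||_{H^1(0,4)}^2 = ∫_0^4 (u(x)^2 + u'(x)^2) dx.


||u||_{H^1}^2 = 52748/15

The H^1 norm (squared) on an interval (0, L) is
  ||u||_{H^1}^2 = ∫_0^L u(x)^2 dx + ∫_0^L u'(x)^2 dx.
Compute u'(x) = -6*x - 2.
Then u(x)^2 = 9*x**4 + 12*x**3 - 2*x**2 - 4*x + 1 and u'(x)^2 = 36*x**2 + 24*x + 4.
Integrate each monomial from 0 to 4 using ∫_0^4 c·x^n dx = c·4^(n+1)/(n+1):
  ∫_0^4 u(x)^2 dx = ∫_0^4 (9*x^4 + 12*x^3 - 2*x^2 - 4*x + 1) dx. Term by term:
    ∫_0^4 9*x^4 dx = 9216/5;  ∫_0^4 12*x^3 dx = 768;  ∫_0^4 -2*x^2 dx = -128/3;
    ∫_0^4 -4*x dx = -32;  ∫_0^4 1 dx = 4.
  Sum: 9216/5 + 768 − 128/3 − 32 + 4 = 38108/15.
  ∫_0^4 u'(x)^2 dx = ∫_0^4 (36*x^2 + 24*x + 4) dx. Term by term:
    ∫_0^4 36*x^2 dx = 768;  ∫_0^4 24*x dx = 192;  ∫_0^4 4 dx = 16.
  Sum: 768 + 192 + 16 = 976.
Adding: ||u||_{H^1}^2 = 38108/15 + 976 = 52748/15.


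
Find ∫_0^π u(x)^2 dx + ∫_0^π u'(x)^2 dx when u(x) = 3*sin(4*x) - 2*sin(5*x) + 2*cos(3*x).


||u||_{H^1(0,π)}^2 = 960/7 + 297*π/2

u'(x) = -6*sin(3*x) + 12*cos(4*x) - 10*cos(5*x).
Expand u² and (u')² and integrate term by term on (0, π), using: for integers n ≥ 1, ∫_0^π sin²(nx) dx = ∫_0^π cos²(nx) dx = π/2; for n ≠ n', ∫_0^π sin(nx)sin(n'x) dx = ∫_0^π cos(nx)cos(n'x) dx = 0; and by product-to-sum, ∫_0^π sin(nx)cos(n'x) dx = ½∫_0^π [sin((n+n')x) + sin((n−n')x)] dx, which is 0 when n+n' is even and 2n/(n²−n'²) when n+n' is odd (it need not vanish on (0, π)).
  u² squared terms: (-2)²·∫sin(5x)² dx = 4·π/2 = 2*π;  (2)²·∫cos(3x)² dx = 4·π/2 = 2*π;  (3)²·∫sin(4x)² dx = 9·π/2 = 9*π/2.
  u² cross terms: 2·(-2)·(2)·∫sin(5x)·cos(3x) dx = -8·(0) = 0;  2·(-2)·(3)·∫sin(5x)·sin(4x) dx = -12·(0) = 0;  2·(2)·(3)·∫cos(3x)·sin(4x) dx = 12·(8/7) = 96/7.
  So ∫_0^π u² dx = 2*π + 2*π + 9*π/2 + 0 + 0 + 96/7 = 96/7 + 17*π/2.
  (u')² squared terms: (-10)²·∫cos(5x)² dx = 100·π/2 = 50*π;  (-6)²·∫sin(3x)² dx = 36·π/2 = 18*π;  (12)²·∫cos(4x)² dx = 144·π/2 = 72*π.
  (u')² cross terms: 2·(-10)·(-6)·∫cos(5x)·sin(3x) dx = 120·(0) = 0;  2·(-10)·(12)·∫cos(5x)·cos(4x) dx = -240·(0) = 0;  2·(-6)·(12)·∫sin(3x)·cos(4x) dx = -144·(-6/7) = 864/7.
  So ∫_0^π (u')² dx = 50*π + 18*π + 72*π + 0 + 0 + 864/7 = 864/7 + 140*π.
||u||_{H^1}^2 = (96/7 + 17*π/2) + (864/7 + 140*π) = 960/7 + 297*π/2.


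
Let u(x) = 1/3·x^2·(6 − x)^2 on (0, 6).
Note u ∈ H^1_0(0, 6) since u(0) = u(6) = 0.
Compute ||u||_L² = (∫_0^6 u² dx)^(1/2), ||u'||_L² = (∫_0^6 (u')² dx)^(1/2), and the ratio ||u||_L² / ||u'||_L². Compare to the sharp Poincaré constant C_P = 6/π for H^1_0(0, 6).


||u||_L² / ||u'||_L² = sqrt(3) < C_P = 6/π.

u(x) = 1/3·x^2·(6 − x)^2, so u'(x) = 4*x*(x - 6)*(x - 3)/3.
u(x) = 1/3·x^2·(6 − x)^2 vanishes at x = 0 and x = 6, so u ∈ H^1_0(0, 6). Differentiate via the product rule and integrate the resulting polynomials term by term.
  ∫_0^6 u² dx = ∫_0^6 (x^8/9 - 8*x^7/3 + 24*x^6 - 96*x^5 + 144*x^4) dx. Term by term:
    ∫_0^6 x^8/9 dx = 124416;  ∫_0^6 -8*x^7/3 dx = -559872;  ∫_0^6 24*x^6 dx = 6718464/7;
    ∫_0^6 -96*x^5 dx = -746496;  ∫_0^6 144*x^4 dx = 1119744/5.
  Sum: 124416 − 559872 + 6718464/7 − 746496 + 1119744/5 = 62208/35.
  ∫_0^6 (u')² dx = ∫_0^6 (16*x^6/9 - 32*x^5 + 208*x^4 - 576*x^3 + 576*x^2) dx. Term by term:
    ∫_0^6 16*x^6/9 dx = 497664/7;  ∫_0^6 -32*x^5 dx = -248832;  ∫_0^6 208*x^4 dx = 1617408/5;
    ∫_0^6 -576*x^3 dx = -186624;  ∫_0^6 576*x^2 dx = 41472.
  Sum: 497664/7 − 248832 + 1617408/5 − 186624 + 41472 = 20736/35.
∫_0^6 u² dx = 62208/35, so ||u||_L² = 144*sqrt(105)/35.
∫_0^6 (u')² dx = 20736/35, so ||u'||_L² = 144*sqrt(35)/35.
Ratio ||u||_L² / ||u'||_L² = sqrt(3).
Sharp Poincaré constant on H^1_0(0, 6) is C_P = L/π = 6/π, achieved by sin(π/6·x).
A polynomial bump cannot attain the sharp Poincaré constant (only the first sine eigenfunction does), so the ratio is strictly less than C_P, consistent with ||u||_L² ≤ C_P ||u'||_L².


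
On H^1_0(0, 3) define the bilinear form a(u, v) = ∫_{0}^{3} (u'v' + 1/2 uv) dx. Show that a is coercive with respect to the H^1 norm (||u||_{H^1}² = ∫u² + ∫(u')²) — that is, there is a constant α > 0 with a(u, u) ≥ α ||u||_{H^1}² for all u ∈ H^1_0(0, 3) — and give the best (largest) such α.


α = (9/2 + π^2)/(9 + π^2)

Coercivity of a(·,·) on H^1_0(0, 3) means a(u, u) ≥ α ||u||_{H^1}² for every u ∈ H^1_0.
The interval has length L = 3, and Poincaré/coercivity depend only on L. Here a(u, u) = ∫(u')² + (1/2)·∫u².
Here 0 < c = 1/2 < 1. The condition a(u,u) ≥ α||u||_{H^1}² reads (1−α)∫(u')² ≥ (α−c)∫u². Any admissible α is ≤ 1 (rapidly oscillating u have ∫u²/∫(u')² → 0), and α = 1 would force 0 ≥ (1−c)∫u², impossible since c < 1; so 1−α > 0. By the sharp Poincaré inequality on H^1_0 of an interval of length L, ∫(u')² ≥ (π/L)²∫u² with equality for the first sine mode sin(π(x−x₀)/L) (x₀ the left endpoint), so the inequality holds for all u iff (1−α)(π/L)² ≥ α − c, i.e. α ≤ ((π/L)² + c)/((π/L)² + 1) = (1 + c(L/π)²)/(1 + (L/π)²). With (π/L)² = π^2/9 and c = 1/2, the largest admissible constant is α = ((π/L)² + c)/((π/L)² + 1).
Simplifying, α = (9/2 + π^2)/(9 + π^2).


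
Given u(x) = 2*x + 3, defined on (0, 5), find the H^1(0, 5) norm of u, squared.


||u||_{H^1}^2 = 1145/3

The H^1 norm (squared) on an interval (0, L) is
  ||u||_{H^1}^2 = ∫_0^L u(x)^2 dx + ∫_0^L u'(x)^2 dx.
Compute u'(x) = 2.
Then u(x)^2 = 4*x**2 + 12*x + 9 and u'(x)^2 = 4.
Integrate each monomial from 0 to 5 using ∫_0^5 c·x^n dx = c·5^(n+1)/(n+1):
  ∫_0^5 u(x)^2 dx = ∫_0^5 (4*x^2 + 12*x + 9) dx. Term by term:
    ∫_0^5 4*x^2 dx = 500/3;  ∫_0^5 12*x dx = 150;  ∫_0^5 9 dx = 45.
  Sum: 500/3 + 150 + 45 = 1085/3.
  ∫_0^5 u'(x)^2 dx = ∫_0^5 (4) dx. Term by term:
    ∫_0^5 4 dx = 20.
Adding: ||u||_{H^1}^2 = 1085/3 + 20 = 1145/3.


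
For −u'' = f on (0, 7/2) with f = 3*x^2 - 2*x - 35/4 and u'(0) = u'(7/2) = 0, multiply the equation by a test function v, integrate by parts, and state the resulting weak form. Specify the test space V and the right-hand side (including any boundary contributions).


V = H^1(0, 7/2) (no boundary constraint on v; u is determined up to an additive constant); weak form: ∫_0^7/2 u'v' dx = ∫_0^7/2 (3*x^2 - 2*x - 35/4) v dx for all v ∈ V.

Multiply both sides by a test function v and integrate from 0 to 7/2:
  ∫_0^7/2 −u''(x) v(x) dx = ∫_0^7/2 f(x) v(x) dx.
Integrate the LHS by parts once:
  ∫_0^7/2 −u'' v dx = −[u'(x) v(x)]_0^7/2 + ∫_0^7/2 u'(x) v'(x) dx.
Thus ∫_0^7/2 u'(x) v'(x) dx = ∫_0^7/2 f(x) v(x) dx + [u'(x) v(x)]_0^7/2.
Choose V so that boundary terms are either known or forced to vanish.
u has homogeneous Neumann: u'(0) = u'(7/2) = 0. So [u' v]_0^7/2 = 0·v(7/2) − 0·v(0) = 0 for any v; take V = H^1(0, 7/2).
Weak formulation: find u (satisfying any essential BC) such that ∫_0^7/2 u'(x) v'(x) dx = ∫_0^7/2 f v dx for all v ∈ V (homogeneous Neumann, so boundary terms vanish).
Substituting f(x) = 3*x^2 - 2*x - 35/4, the right-hand side is ∫_0^7/2 (3*x^2 - 2*x - 35/4) v dx.
Compatibility check (pure Neumann): taking v ≡ 1 ∈ V gives 0 = ∫_0^7/2 f dx + (0) − (0), i.e. ∫_0^7/2 f dx must equal u'(0) − u'(7/2) = 0. Indeed ∫_0^7/2 (3*x^2 - 2*x - 35/4) dx = 0, so the data are compatible. The solution is then unique only up to an additive constant (fix it e.g. by requiring ∫_0^7/2 u dx = 0).


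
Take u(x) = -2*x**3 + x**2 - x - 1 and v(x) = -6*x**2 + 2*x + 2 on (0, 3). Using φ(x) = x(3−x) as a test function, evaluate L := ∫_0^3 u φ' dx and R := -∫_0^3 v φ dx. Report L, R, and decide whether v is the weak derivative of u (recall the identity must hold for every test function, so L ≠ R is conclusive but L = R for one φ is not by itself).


LHS = 639/10, RHS = 252/5. No, v is not the weak derivative of u.

u(x) = -2*x**3 + x**2 - x - 1, classical derivative u'(x) = -6*x**2 + 2*x - 1.
φ(x) = x(3−x), so φ'(x) = 3 - 2*x.
Note φ(0) = φ(3) = 0, so the boundary term u·φ vanishes.
LHS = ∫_0^3 u(x) φ'(x) dx = ∫_0^3 (4*x^4 - 8*x^3 + 5*x^2 - x - 3) dx. Term by term:
  ∫_0^3 4*x^4 dx = 972/5;  ∫_0^3 -8*x^3 dx = -162;  ∫_0^3 5*x^2 dx = 45;
  ∫_0^3 -x dx = -9/2;  ∫_0^3 -3 dx = -9.
Sum: 972/5 − 162 + 45 − 9/2 − 9 = 639/10.
So LHS = 639/10.
∫_0^3 v(x) φ(x) dx = ∫_0^3 (6*x^4 - 20*x^3 + 4*x^2 + 6*x) dx. Term by term:
  ∫_0^3 6*x^4 dx = 1458/5;  ∫_0^3 -20*x^3 dx = -405;  ∫_0^3 4*x^2 dx = 36;
  ∫_0^3 6*x dx = 27.
Sum: 1458/5 − 405 + 36 + 27 = -252/5.
So RHS = -∫_0^3 v(x) φ(x) dx = 252/5.
LHS − RHS = 27/2 ≠ 0, so the identity fails.
(For a valid weak derivative the identity must hold for EVERY test function, in particular this one. The failure shows v is NOT the weak derivative of u.)
Correct weak derivative would be u'(x) = -6*x**2 + 2*x - 1.


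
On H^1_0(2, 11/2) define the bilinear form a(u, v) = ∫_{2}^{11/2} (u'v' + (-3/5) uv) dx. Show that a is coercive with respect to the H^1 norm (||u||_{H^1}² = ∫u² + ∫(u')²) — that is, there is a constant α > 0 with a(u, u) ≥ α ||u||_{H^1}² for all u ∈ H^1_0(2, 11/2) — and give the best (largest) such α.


α = (-147 + 20*π^2)/(5*(4*π^2 + 49))

Coercivity of a(·,·) on H^1_0(2, 11/2) means a(u, u) ≥ α ||u||_{H^1}² for every u ∈ H^1_0.
The interval has length L = 7/2, and Poincaré/coercivity depend only on L. Here a(u, u) = ∫(u')² + (-3/5)·∫u².
Here c = -3/5 < 0 with |c| < (π/L)² = 4*π^2/49, so coercivity still holds. The condition a(u,u) ≥ α||u||_{H^1}² reads (1−α)∫(u')² ≥ (α−c)∫u². Any admissible α is ≤ 1 (rapidly oscillating u have ∫u²/∫(u')² → 0), and α = 1 would force 0 ≥ (1−c)∫u², impossible since c < 1; so 1−α > 0. By the sharp Poincaré inequality on H^1_0 of an interval of length L, ∫(u')² ≥ (π/L)²∫u² with equality for the first sine mode sin(π(x−x₀)/L) (x₀ the left endpoint), so the inequality holds for all u iff (1−α)(π/L)² ≥ α − c, i.e. α ≤ ((π/L)² + c)/((π/L)² + 1) = (1 + c(L/π)²)/(1 + (L/π)²). (Direct route, valid since c ≤ 0: Poincaré gives c∫u² ≥ c(L/π)²∫(u')², so a(u,u) ≥ (1 + c(L/π)²)∫(u')², while ||u||_{H^1}² ≤ (1 + (L/π)²)∫(u')²; dividing yields the same α.) With (π/L)² = 4*π^2/49 and c = -3/5, the largest admissible constant is α = ((π/L)² + c)/((π/L)² + 1).
Simplifying, α = (-147 + 20*π^2)/(5*(4*π^2 + 49)).


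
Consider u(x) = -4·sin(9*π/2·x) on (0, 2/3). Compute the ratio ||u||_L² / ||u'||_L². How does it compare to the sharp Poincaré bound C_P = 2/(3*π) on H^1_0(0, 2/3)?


||u||_L² / ||u'||_L² = 2/(9*π) < C_P = 2/(3*π).

u(x) = -4·sin(9*π/2·x), so u'(x) = -18*π*cos(9*π*x/2).
Writing u(x) = A·sin(kπx/L) with A = -4 and k = 3, use ∫_0^L sin²(kπx/L) dx = L/2 and ∫_0^L cos²(kπx/L) dx = L/2.
u² = 16·sin²(9*π/2·x) and (u')² = 324*π^2·cos²(9*π/2·x), and each of sin², cos² integrates to L/2 = 1/3 over (0, 2/3).
∫_0^2/3 u² dx = 16/3, so ||u||_L² = 4*sqrt(3)/3.
∫_0^2/3 (u')² dx = 108*π^2, so ||u'||_L² = 6*sqrt(3)*π.
Ratio ||u||_L² / ||u'||_L² = 2/(9*π).
Sharp Poincaré constant on H^1_0(0, 2/3) is C_P = L/π = 2/(3*π), achieved by sin(3*π/2·x).
This is the k = 3 harmonic; the ratio L/(kπ) is strictly less than C_P = L/π, consistent with the sharp inequality ||u||_L² ≤ C_P ||u'||_L².


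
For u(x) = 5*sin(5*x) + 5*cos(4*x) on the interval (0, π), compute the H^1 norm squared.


||u||_{H^1(0,π)}^2 = 8500/9 + 1075*π/2

u'(x) = -20*sin(4*x) + 25*cos(5*x).
Expand u² and (u')² and integrate term by term on (0, π), using: for integers n ≥ 1, ∫_0^π sin²(nx) dx = ∫_0^π cos²(nx) dx = π/2; for n ≠ n', ∫_0^π sin(nx)sin(n'x) dx = ∫_0^π cos(nx)cos(n'x) dx = 0; and by product-to-sum, ∫_0^π sin(nx)cos(n'x) dx = ½∫_0^π [sin((n+n')x) + sin((n−n')x)] dx, which is 0 when n+n' is even and 2n/(n²−n'²) when n+n' is odd (it need not vanish on (0, π)).
  u² squared terms: (5)²·∫cos(4x)² dx = 25·π/2 = 25*π/2;  (5)²·∫sin(5x)² dx = 25·π/2 = 25*π/2.
  u² cross terms: 2·(5)·(5)·∫cos(4x)·sin(5x) dx = 50·(10/9) = 500/9.
  So ∫_0^π u² dx = 25*π/2 + 25*π/2 + 500/9 = 500/9 + 25*π.
  (u')² squared terms: (-20)²·∫sin(4x)² dx = 400·π/2 = 200*π;  (25)²·∫cos(5x)² dx = 625·π/2 = 625*π/2.
  (u')² cross terms: 2·(-20)·(25)·∫sin(4x)·cos(5x) dx = -1000·(-8/9) = 8000/9.
  So ∫_0^π (u')² dx = 200*π + 625*π/2 + 8000/9 = 8000/9 + 1025*π/2.
||u||_{H^1}^2 = (500/9 + 25*π) + (8000/9 + 1025*π/2) = 8500/9 + 1075*π/2.
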